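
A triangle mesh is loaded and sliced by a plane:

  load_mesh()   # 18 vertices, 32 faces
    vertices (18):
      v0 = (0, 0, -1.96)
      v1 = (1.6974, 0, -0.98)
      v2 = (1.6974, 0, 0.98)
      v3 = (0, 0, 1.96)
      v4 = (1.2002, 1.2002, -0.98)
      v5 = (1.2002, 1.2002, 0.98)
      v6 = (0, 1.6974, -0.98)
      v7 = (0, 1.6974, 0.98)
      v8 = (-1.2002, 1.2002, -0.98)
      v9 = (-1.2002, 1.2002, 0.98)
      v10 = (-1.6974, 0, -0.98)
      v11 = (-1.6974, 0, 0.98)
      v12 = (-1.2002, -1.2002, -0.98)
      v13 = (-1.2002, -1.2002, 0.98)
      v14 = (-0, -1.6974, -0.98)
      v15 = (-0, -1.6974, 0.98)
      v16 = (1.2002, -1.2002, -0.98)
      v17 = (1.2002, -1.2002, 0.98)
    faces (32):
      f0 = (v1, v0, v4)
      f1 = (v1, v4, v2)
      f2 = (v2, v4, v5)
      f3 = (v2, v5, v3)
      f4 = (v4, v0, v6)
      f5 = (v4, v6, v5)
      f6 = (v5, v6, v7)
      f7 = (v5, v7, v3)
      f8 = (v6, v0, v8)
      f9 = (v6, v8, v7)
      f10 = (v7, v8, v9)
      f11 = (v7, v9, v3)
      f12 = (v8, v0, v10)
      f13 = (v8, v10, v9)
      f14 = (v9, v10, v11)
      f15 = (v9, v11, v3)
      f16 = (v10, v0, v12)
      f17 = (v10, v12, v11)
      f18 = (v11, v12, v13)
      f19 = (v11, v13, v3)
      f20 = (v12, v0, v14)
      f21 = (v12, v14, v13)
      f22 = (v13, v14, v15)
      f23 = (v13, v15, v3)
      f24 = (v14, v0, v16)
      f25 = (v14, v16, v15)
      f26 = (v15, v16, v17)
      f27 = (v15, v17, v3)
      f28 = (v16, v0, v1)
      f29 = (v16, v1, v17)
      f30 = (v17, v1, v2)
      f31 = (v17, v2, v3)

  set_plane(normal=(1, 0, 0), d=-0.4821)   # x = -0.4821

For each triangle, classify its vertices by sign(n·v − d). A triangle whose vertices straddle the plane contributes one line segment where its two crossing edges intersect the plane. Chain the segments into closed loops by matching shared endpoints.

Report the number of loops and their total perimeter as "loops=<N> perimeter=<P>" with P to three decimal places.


Straddling triangles (12 of 32):
  (v6,v0,v8) [++-] → (-0.4821, 0.4821, -1.56635)–(-0.4821, 1.49768, -0.98)  len=1.1727
  (v6,v8,v7) [+-+] → (-0.4821, 1.49768, -0.98)–(-0.4821, 1.49768, 0.192701)  len=1.1727
  (v7,v8,v9) [+--] → (-0.4821, 1.49768, 0.192701)–(-0.4821, 1.49768, 0.98)  len=0.7873
  (v7,v9,v3) [+-+] → (-0.4821, 1.49768, 0.98)–(-0.4821, 0.4821, 1.56635)  len=1.1727
  (v8,v0,v10) [-+-] → (-0.4821, 0.4821, -1.56635)–(-0.4821, 0, -1.68166)  len=0.4957
  (v9,v11,v3) [--+] → (-0.4821, 0, 1.68166)–(-0.4821, 0.4821, 1.56635)  len=0.4957
  (v10,v0,v12) [-+-] → (-0.4821, 0, -1.68166)–(-0.4821, -0.4821, -1.56635)  len=0.4957
  (v11,v13,v3) [--+] → (-0.4821, -0.4821, 1.56635)–(-0.4821, 0, 1.68166)  len=0.4957
  (v12,v0,v14) [-++] → (-0.4821, -0.4821, -1.56635)–(-0.4821, -1.49768, -0.98)  len=1.1727
  (v12,v14,v13) [-+-] → (-0.4821, -1.49768, -0.98)–(-0.4821, -1.49768, -0.192701)  len=0.7873
  (v13,v14,v15) [-++] → (-0.4821, -1.49768, -0.192701)–(-0.4821, -1.49768, 0.98)  len=1.1727
  (v13,v15,v3) [-++] → (-0.4821, -1.49768, 0.98)–(-0.4821, -0.4821, 1.56635)  len=1.1727

Chained into 1 loop(s):
  loop 1: 12 segments, perimeter = 10.5936
Total perimeter = 10.594

loops=1 perimeter=10.594


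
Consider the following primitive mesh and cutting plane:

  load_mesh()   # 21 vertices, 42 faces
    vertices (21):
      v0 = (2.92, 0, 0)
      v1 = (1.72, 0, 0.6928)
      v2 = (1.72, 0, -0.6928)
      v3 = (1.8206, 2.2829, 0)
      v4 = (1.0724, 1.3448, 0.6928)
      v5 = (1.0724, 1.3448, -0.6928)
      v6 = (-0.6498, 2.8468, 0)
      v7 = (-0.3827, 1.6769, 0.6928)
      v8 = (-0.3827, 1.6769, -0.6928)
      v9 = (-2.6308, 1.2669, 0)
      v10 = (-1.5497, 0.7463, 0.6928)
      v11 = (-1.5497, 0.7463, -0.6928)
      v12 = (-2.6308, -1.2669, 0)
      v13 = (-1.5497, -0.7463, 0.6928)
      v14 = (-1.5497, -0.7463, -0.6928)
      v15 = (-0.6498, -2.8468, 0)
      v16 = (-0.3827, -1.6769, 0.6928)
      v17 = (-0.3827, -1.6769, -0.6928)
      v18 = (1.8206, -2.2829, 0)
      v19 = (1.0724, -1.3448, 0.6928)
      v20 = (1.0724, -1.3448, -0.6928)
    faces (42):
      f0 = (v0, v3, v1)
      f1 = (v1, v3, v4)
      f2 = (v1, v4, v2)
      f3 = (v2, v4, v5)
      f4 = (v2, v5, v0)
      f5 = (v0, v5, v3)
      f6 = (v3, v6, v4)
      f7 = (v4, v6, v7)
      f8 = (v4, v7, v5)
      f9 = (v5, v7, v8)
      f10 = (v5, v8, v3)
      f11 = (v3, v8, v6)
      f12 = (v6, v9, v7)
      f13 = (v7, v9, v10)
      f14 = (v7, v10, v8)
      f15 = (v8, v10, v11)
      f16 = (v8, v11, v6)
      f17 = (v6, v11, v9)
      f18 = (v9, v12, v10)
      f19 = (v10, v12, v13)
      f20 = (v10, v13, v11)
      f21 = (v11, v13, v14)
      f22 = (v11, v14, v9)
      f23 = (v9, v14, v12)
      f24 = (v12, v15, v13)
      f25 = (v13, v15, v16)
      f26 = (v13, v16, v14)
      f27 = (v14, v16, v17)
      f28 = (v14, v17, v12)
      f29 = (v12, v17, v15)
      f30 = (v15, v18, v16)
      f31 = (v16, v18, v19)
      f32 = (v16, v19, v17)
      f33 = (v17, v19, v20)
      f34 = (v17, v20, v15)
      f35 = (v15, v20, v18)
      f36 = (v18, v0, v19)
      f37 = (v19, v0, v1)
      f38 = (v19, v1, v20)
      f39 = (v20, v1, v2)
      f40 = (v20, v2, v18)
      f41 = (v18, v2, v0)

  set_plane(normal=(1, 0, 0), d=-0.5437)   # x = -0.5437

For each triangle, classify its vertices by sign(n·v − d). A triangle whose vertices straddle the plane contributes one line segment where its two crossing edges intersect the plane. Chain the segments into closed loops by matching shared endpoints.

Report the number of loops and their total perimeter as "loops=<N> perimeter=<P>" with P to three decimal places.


loops=2 perimeter=8.578

Straddling triangles (16 of 42):
  (v3,v6,v4) [+-+] → (-0.5437, 2.82258, 0)–(-0.5437, 2.75427, 0.0426815)  len=0.0806
  (v4,v6,v7) [+-+] → (-0.5437, 2.75427, 0.0426815)–(-0.5437, 2.38208, 0.275201)  len=0.4388
  (v3,v8,v6) [++-] → (-0.5437, 2.38208, -0.275201)–(-0.5437, 2.82258, 0)  len=0.5194
  (v6,v9,v7) [--+] → (-0.5437, 1.64754, 0.643184)–(-0.5437, 2.38208, 0.275201)  len=0.8216
  (v7,v9,v10) [+--] → (-0.5437, 1.64754, 0.643184)–(-0.5437, 1.54851, 0.6928)  len=0.1108
  (v7,v10,v8) [+-+] → (-0.5437, 1.54851, 0.6928)–(-0.5437, 1.54851, -0.501642)  len=1.1944
  (v8,v10,v11) [+--] → (-0.5437, 1.54851, -0.501642)–(-0.5437, 1.54851, -0.6928)  len=0.1912
  (v8,v11,v6) [+--] → (-0.5437, 1.54851, -0.6928)–(-0.5437, 2.38208, -0.275201)  len=0.9323
  (v13,v15,v16) [--+] → (-0.5437, -2.38208, 0.275201)–(-0.5437, -1.54851, 0.6928)  len=0.9323
  (v13,v16,v14) [-+-] → (-0.5437, -1.54851, 0.6928)–(-0.5437, -1.54851, 0.501642)  len=0.1912
  (v14,v16,v17) [-++] → (-0.5437, -1.54851, 0.501642)–(-0.5437, -1.54851, -0.6928)  len=1.1944
  (v14,v17,v12) [-+-] → (-0.5437, -1.54851, -0.6928)–(-0.5437, -1.64754, -0.643184)  len=0.1108
  (v12,v17,v15) [-+-] → (-0.5437, -1.64754, -0.643184)–(-0.5437, -2.38208, -0.275201)  len=0.8216
  (v15,v18,v16) [-++] → (-0.5437, -2.82258, 0)–(-0.5437, -2.38208, 0.275201)  len=0.5194
  (v17,v20,v15) [++-] → (-0.5437, -2.75427, -0.0426815)–(-0.5437, -2.38208, -0.275201)  len=0.4388
  (v15,v20,v18) [-++] → (-0.5437, -2.75427, -0.0426815)–(-0.5437, -2.82258, 0)  len=0.0806

Chained into 2 loop(s):
  loop 1: 8 segments, perimeter = 4.2890
  loop 2: 8 segments, perimeter = 4.2890
Total perimeter = 8.578


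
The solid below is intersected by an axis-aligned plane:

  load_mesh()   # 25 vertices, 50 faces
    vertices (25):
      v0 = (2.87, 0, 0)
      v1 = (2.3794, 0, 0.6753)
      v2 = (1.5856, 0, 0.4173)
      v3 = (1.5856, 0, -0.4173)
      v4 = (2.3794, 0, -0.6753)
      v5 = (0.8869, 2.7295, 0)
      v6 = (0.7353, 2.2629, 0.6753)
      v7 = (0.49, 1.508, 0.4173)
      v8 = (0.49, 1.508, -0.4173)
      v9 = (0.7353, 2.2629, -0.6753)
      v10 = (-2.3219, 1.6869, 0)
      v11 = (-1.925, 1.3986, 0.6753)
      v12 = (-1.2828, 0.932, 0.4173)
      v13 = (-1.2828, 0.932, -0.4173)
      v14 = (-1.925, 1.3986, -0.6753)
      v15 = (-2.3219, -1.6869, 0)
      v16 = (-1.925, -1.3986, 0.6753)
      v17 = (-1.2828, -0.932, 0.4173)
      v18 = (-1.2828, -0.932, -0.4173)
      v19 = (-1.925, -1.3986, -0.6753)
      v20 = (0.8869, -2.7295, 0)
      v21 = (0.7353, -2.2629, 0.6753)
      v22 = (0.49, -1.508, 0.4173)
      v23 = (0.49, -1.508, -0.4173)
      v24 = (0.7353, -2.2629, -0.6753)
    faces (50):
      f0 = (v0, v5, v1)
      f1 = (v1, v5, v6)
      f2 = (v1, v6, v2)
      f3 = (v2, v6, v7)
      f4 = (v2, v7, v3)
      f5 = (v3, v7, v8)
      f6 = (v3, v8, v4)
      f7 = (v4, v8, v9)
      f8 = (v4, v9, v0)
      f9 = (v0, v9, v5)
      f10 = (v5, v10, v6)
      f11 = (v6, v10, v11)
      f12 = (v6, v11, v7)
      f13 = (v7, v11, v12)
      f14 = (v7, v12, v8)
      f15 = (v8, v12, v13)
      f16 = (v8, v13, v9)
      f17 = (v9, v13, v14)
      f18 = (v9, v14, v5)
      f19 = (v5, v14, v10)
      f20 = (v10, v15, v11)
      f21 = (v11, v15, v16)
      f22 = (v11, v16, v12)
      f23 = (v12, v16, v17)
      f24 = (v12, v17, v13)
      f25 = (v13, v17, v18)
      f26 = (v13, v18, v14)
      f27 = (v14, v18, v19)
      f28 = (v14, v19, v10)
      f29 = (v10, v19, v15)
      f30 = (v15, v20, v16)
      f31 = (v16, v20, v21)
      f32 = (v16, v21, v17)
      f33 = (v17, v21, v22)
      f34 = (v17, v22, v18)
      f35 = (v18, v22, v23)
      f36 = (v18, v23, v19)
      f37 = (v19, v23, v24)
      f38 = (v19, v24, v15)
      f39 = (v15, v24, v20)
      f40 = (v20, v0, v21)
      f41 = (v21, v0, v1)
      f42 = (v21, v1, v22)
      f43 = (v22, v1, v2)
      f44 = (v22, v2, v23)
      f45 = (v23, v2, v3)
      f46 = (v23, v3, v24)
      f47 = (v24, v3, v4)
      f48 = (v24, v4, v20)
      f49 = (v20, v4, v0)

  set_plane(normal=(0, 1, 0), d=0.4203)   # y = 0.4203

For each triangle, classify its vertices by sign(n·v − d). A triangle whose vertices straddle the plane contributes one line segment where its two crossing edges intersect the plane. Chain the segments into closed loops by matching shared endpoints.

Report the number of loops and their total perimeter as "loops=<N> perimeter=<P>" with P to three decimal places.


loops=2 perimeter=7.959

Straddling triangles (20 of 50):
  (v0,v5,v1) [-+-] → (2.56463, 0.4203, 0)–(2.14958, 0.4203, 0.571314)  len=0.7062
  (v1,v5,v6) [-++] → (2.14958, 0.4203, 0.571314)–(2.07403, 0.4203, 0.6753)  len=0.1285
  (v1,v6,v2) [-+-] → (2.07403, 0.4203, 0.6753)–(1.42767, 0.4203, 0.46522)  len=0.6796
  (v2,v6,v7) [-++] → (1.42767, 0.4203, 0.46522)–(1.28024, 0.4203, 0.4173)  len=0.1550
  (v2,v7,v3) [-+-] → (1.28024, 0.4203, 0.4173)–(1.28024, 0.4203, -0.184686)  len=0.6020
  (v3,v7,v8) [-++] → (1.28024, 0.4203, -0.184686)–(1.28024, 0.4203, -0.4173)  len=0.2326
  (v3,v8,v4) [-+-] → (1.28024, 0.4203, -0.4173)–(1.8528, 0.4203, -0.603392)  len=0.6020
  (v4,v8,v9) [-++] → (1.8528, 0.4203, -0.603392)–(2.07403, 0.4203, -0.6753)  len=0.2326
  (v4,v9,v0) [-+-] → (2.07403, 0.4203, -0.6753)–(2.47351, 0.4203, -0.125427)  len=0.6797
  (v0,v9,v5) [-++] → (2.47351, 0.4203, -0.125427)–(2.56463, 0.4203, 0)  len=0.1550
  (v10,v15,v11) [+-+] → (-2.3219, 0.4203, 0)–(-2.05084, 0.4203, 0.461187)  len=0.5349
  (v11,v15,v16) [+--] → (-2.05084, 0.4203, 0.461187)–(-1.925, 0.4203, 0.6753)  len=0.2484
  (v11,v16,v12) [+-+] → (-1.925, 0.4203, 0.6753)–(-1.4238, 0.4203, 0.473946)  len=0.5401
  (v12,v16,v17) [+--] → (-1.4238, 0.4203, 0.473946)–(-1.2828, 0.4203, 0.4173)  len=0.1520
  (v12,v17,v13) [+-+] → (-1.2828, 0.4203, 0.4173)–(-1.2828, 0.4203, -0.188188)  len=0.6055
  (v13,v17,v18) [+--] → (-1.2828, 0.4203, -0.188188)–(-1.2828, 0.4203, -0.4173)  len=0.2291
  (v13,v18,v14) [+-+] → (-1.2828, 0.4203, -0.4173)–(-1.65543, 0.4203, -0.567001)  len=0.4016
  (v14,v18,v19) [+--] → (-1.65543, 0.4203, -0.567001)–(-1.925, 0.4203, -0.6753)  len=0.2905
  (v14,v19,v10) [+-+] → (-1.925, 0.4203, -0.6753)–(-2.15897, 0.4203, -0.277211)  len=0.4618
  (v10,v19,v15) [+--] → (-2.15897, 0.4203, -0.277211)–(-2.3219, 0.4203, 0)  len=0.3215

Chained into 2 loop(s):
  loop 1: 10 segments, perimeter = 4.1733
  loop 2: 10 segments, perimeter = 3.7854
Total perimeter = 7.959


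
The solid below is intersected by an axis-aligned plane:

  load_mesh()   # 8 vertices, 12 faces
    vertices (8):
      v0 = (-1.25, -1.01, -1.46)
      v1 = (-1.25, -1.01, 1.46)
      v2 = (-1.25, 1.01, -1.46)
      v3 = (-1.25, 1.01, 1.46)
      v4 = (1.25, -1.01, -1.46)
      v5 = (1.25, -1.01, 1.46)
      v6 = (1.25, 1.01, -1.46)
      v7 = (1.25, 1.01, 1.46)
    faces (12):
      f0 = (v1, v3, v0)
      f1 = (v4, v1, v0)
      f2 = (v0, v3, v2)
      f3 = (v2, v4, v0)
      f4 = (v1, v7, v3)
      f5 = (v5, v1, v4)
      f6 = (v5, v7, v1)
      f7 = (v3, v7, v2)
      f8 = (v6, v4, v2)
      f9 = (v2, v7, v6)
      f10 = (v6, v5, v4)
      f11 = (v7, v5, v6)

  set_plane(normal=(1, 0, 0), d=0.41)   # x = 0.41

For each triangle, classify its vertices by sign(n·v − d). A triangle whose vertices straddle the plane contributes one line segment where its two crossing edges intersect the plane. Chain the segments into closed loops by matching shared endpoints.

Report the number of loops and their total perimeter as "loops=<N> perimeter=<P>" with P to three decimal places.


Straddling triangles (8 of 12):
  (v4,v1,v0) [+--] → (0.41, -1.01, -0.47888)–(0.41, -1.01, -1.46)  len=0.9811
  (v2,v4,v0) [-+-] → (0.41, -0.33128, -1.46)–(0.41, -1.01, -1.46)  len=0.6787
  (v1,v7,v3) [-+-] → (0.41, 0.33128, 1.46)–(0.41, 1.01, 1.46)  len=0.6787
  (v5,v1,v4) [+-+] → (0.41, -1.01, 1.46)–(0.41, -1.01, -0.47888)  len=1.9389
  (v5,v7,v1) [++-] → (0.41, 0.33128, 1.46)–(0.41, -1.01, 1.46)  len=1.3413
  (v3,v7,v2) [-+-] → (0.41, 1.01, 1.46)–(0.41, 1.01, 0.47888)  len=0.9811
  (v6,v4,v2) [++-] → (0.41, -0.33128, -1.46)–(0.41, 1.01, -1.46)  len=1.3413
  (v2,v7,v6) [-++] → (0.41, 1.01, 0.47888)–(0.41, 1.01, -1.46)  len=1.9389

Chained into 1 loop(s):
  loop 1: 8 segments, perimeter = 9.8800
Total perimeter = 9.880

loops=1 perimeter=9.880


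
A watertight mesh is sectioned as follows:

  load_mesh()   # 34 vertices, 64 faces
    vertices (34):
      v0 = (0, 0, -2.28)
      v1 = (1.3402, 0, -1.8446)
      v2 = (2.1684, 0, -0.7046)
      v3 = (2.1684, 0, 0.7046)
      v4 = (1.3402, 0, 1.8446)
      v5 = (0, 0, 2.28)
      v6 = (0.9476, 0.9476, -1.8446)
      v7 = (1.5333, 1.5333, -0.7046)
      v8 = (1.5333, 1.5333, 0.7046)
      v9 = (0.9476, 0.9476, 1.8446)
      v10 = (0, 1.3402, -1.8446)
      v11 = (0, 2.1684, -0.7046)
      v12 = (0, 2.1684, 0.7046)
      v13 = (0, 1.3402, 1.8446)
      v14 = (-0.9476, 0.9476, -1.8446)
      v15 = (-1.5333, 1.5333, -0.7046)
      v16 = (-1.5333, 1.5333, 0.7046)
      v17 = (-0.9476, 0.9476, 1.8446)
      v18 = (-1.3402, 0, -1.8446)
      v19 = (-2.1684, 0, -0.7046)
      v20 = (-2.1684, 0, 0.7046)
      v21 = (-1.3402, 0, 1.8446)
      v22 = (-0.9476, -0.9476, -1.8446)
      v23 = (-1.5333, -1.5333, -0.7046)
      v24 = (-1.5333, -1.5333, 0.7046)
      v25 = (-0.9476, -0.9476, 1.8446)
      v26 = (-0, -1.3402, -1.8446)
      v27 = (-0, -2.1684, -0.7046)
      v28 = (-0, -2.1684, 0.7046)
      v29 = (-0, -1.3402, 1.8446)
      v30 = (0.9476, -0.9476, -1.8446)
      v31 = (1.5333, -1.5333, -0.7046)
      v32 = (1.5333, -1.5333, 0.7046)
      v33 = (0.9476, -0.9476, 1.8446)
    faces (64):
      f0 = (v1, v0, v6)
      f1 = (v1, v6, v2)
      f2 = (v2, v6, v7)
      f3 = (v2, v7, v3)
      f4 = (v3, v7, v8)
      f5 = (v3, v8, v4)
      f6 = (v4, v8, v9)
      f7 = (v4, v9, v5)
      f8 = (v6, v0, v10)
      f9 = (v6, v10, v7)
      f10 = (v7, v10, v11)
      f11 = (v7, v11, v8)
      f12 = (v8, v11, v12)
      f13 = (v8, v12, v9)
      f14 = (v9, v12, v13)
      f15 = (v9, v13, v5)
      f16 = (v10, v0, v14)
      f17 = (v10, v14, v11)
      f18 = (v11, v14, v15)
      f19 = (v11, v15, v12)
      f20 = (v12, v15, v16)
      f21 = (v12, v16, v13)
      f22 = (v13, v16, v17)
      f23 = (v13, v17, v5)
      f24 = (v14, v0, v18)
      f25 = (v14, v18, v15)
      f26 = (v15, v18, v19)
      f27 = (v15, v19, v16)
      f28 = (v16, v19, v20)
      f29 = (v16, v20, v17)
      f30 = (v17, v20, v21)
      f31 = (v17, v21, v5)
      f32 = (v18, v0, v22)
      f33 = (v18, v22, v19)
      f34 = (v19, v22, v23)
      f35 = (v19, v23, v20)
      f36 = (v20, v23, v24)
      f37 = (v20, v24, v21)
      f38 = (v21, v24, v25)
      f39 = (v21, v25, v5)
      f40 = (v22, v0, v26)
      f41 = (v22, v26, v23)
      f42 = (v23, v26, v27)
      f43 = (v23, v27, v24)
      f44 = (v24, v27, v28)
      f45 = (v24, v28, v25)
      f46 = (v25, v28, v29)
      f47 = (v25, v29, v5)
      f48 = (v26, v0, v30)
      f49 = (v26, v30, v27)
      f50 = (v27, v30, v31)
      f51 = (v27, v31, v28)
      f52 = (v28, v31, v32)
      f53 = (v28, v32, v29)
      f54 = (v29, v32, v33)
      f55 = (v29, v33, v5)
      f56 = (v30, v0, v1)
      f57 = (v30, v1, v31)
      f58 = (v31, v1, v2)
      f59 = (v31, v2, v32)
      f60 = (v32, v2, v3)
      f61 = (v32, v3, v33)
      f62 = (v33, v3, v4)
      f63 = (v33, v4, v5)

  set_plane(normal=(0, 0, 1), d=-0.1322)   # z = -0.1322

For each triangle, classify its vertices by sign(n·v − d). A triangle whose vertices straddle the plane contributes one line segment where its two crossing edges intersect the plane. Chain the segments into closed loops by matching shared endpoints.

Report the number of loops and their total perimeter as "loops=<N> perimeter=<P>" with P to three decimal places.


Straddling triangles (16 of 64):
  (v2,v7,v3) [--+] → (1.79127, 0.910492, -0.1322)–(2.1684, 0, -0.1322)  len=0.9855
  (v3,v7,v8) [+-+] → (1.79127, 0.910492, -0.1322)–(1.5333, 1.5333, -0.1322)  len=0.6741
  (v7,v11,v8) [--+] → (0.622808, 1.91043, -0.1322)–(1.5333, 1.5333, -0.1322)  len=0.9855
  (v8,v11,v12) [+-+] → (0.622808, 1.91043, -0.1322)–(0, 2.1684, -0.1322)  len=0.6741
  (v11,v15,v12) [--+] → (-0.910492, 1.79127, -0.1322)–(0, 2.1684, -0.1322)  len=0.9855
  (v12,v15,v16) [+-+] → (-0.910492, 1.79127, -0.1322)–(-1.5333, 1.5333, -0.1322)  len=0.6741
  (v15,v19,v16) [--+] → (-1.91043, 0.622808, -0.1322)–(-1.5333, 1.5333, -0.1322)  len=0.9855
  (v16,v19,v20) [+-+] → (-1.91043, 0.622808, -0.1322)–(-2.1684, 0, -0.1322)  len=0.6741
  (v19,v23,v20) [--+] → (-1.79127, -0.910492, -0.1322)–(-2.1684, 0, -0.1322)  len=0.9855
  (v20,v23,v24) [+-+] → (-1.79127, -0.910492, -0.1322)–(-1.5333, -1.5333, -0.1322)  len=0.6741
  (v23,v27,v24) [--+] → (-0.622808, -1.91043, -0.1322)–(-1.5333, -1.5333, -0.1322)  len=0.9855
  (v24,v27,v28) [+-+] → (-0.622808, -1.91043, -0.1322)–(0, -2.1684, -0.1322)  len=0.6741
  (v27,v31,v28) [--+] → (0.910492, -1.79127, -0.1322)–(0, -2.1684, -0.1322)  len=0.9855
  (v28,v31,v32) [+-+] → (0.910492, -1.79127, -0.1322)–(1.5333, -1.5333, -0.1322)  len=0.6741
  (v31,v2,v32) [--+] → (1.91043, -0.622808, -0.1322)–(1.5333, -1.5333, -0.1322)  len=0.9855
  (v32,v2,v3) [+-+] → (1.91043, -0.622808, -0.1322)–(2.1684, 0, -0.1322)  len=0.6741

Chained into 1 loop(s):
  loop 1: 16 segments, perimeter = 13.2770
Total perimeter = 13.277

loops=1 perimeter=13.277


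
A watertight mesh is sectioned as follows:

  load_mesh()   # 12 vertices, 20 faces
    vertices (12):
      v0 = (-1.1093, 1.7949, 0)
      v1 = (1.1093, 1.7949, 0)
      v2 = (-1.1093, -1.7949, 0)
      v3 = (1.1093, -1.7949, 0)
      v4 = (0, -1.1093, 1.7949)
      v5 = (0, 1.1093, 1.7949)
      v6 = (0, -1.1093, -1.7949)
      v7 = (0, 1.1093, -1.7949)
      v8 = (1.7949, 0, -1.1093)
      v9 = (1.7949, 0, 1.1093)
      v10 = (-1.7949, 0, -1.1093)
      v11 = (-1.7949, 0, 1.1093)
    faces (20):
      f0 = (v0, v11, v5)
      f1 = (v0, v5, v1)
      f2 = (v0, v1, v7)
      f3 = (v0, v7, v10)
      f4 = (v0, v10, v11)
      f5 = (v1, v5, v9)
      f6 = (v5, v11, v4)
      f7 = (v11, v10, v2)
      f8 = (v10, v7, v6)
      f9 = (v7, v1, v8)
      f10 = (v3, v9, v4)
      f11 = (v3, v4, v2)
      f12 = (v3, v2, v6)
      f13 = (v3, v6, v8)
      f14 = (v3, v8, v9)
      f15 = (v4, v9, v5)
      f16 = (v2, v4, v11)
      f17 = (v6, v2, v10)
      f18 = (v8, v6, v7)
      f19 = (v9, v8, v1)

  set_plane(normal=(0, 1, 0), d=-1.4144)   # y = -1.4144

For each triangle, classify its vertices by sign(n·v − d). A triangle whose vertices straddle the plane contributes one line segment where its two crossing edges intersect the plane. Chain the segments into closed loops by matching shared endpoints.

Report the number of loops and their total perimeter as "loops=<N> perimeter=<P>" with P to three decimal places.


Straddling triangles (8 of 20):
  (v11,v10,v2) [++-] → (-1.25464, -1.4144, -0.23516)–(-1.25464, -1.4144, 0.23516)  len=0.4703
  (v3,v9,v4) [-++] → (1.25464, -1.4144, 0.23516)–(0.493651, -1.4144, 0.996149)  len=1.0762
  (v3,v4,v2) [-+-] → (0.493651, -1.4144, 0.996149)–(-0.493651, -1.4144, 0.996149)  len=0.9873
  (v3,v2,v6) [--+] → (-0.493651, -1.4144, -0.996149)–(0.493651, -1.4144, -0.996149)  len=0.9873
  (v3,v6,v8) [-++] → (0.493651, -1.4144, -0.996149)–(1.25464, -1.4144, -0.23516)  len=1.0762
  (v3,v8,v9) [-++] → (1.25464, -1.4144, -0.23516)–(1.25464, -1.4144, 0.23516)  len=0.4703
  (v2,v4,v11) [-++] → (-0.493651, -1.4144, 0.996149)–(-1.25464, -1.4144, 0.23516)  len=1.0762
  (v6,v2,v10) [+-+] → (-0.493651, -1.4144, -0.996149)–(-1.25464, -1.4144, -0.23516)  len=1.0762

Chained into 1 loop(s):
  loop 1: 8 segments, perimeter = 7.2200
Total perimeter = 7.220

loops=1 perimeter=7.220


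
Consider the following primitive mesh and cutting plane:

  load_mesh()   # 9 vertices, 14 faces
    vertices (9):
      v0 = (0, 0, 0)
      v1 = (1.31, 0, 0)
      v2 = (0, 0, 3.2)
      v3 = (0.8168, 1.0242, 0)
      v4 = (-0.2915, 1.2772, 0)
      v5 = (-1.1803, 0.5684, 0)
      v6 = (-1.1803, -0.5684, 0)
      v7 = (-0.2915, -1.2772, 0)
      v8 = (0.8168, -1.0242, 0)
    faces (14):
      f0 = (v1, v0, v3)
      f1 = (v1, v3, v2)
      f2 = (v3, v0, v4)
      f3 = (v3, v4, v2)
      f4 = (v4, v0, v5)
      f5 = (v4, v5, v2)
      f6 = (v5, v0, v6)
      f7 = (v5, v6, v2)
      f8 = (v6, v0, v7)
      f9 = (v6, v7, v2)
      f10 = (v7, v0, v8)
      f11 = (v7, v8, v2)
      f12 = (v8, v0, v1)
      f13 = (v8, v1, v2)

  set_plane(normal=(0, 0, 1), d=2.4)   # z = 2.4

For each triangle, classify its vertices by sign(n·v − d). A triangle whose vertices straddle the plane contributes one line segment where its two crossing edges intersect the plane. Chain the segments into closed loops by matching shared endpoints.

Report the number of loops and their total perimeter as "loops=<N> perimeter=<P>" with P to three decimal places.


Straddling triangles (7 of 14):
  (v1,v3,v2) [--+] → (0.2042, 0.25605, 2.4)–(0.3275, 0, 2.4)  len=0.2842
  (v3,v4,v2) [--+] → (-0.072875, 0.3193, 2.4)–(0.2042, 0.25605, 2.4)  len=0.2842
  (v4,v5,v2) [--+] → (-0.295075, 0.1421, 2.4)–(-0.072875, 0.3193, 2.4)  len=0.2842
  (v5,v6,v2) [--+] → (-0.295075, -0.1421, 2.4)–(-0.295075, 0.1421, 2.4)  len=0.2842
  (v6,v7,v2) [--+] → (-0.072875, -0.3193, 2.4)–(-0.295075, -0.1421, 2.4)  len=0.2842
  (v7,v8,v2) [--+] → (0.2042, -0.25605, 2.4)–(-0.072875, -0.3193, 2.4)  len=0.2842
  (v8,v1,v2) [--+] → (0.3275, 0, 2.4)–(0.2042, -0.25605, 2.4)  len=0.2842

Chained into 1 loop(s):
  loop 1: 7 segments, perimeter = 1.9894
Total perimeter = 1.989

loops=1 perimeter=1.989


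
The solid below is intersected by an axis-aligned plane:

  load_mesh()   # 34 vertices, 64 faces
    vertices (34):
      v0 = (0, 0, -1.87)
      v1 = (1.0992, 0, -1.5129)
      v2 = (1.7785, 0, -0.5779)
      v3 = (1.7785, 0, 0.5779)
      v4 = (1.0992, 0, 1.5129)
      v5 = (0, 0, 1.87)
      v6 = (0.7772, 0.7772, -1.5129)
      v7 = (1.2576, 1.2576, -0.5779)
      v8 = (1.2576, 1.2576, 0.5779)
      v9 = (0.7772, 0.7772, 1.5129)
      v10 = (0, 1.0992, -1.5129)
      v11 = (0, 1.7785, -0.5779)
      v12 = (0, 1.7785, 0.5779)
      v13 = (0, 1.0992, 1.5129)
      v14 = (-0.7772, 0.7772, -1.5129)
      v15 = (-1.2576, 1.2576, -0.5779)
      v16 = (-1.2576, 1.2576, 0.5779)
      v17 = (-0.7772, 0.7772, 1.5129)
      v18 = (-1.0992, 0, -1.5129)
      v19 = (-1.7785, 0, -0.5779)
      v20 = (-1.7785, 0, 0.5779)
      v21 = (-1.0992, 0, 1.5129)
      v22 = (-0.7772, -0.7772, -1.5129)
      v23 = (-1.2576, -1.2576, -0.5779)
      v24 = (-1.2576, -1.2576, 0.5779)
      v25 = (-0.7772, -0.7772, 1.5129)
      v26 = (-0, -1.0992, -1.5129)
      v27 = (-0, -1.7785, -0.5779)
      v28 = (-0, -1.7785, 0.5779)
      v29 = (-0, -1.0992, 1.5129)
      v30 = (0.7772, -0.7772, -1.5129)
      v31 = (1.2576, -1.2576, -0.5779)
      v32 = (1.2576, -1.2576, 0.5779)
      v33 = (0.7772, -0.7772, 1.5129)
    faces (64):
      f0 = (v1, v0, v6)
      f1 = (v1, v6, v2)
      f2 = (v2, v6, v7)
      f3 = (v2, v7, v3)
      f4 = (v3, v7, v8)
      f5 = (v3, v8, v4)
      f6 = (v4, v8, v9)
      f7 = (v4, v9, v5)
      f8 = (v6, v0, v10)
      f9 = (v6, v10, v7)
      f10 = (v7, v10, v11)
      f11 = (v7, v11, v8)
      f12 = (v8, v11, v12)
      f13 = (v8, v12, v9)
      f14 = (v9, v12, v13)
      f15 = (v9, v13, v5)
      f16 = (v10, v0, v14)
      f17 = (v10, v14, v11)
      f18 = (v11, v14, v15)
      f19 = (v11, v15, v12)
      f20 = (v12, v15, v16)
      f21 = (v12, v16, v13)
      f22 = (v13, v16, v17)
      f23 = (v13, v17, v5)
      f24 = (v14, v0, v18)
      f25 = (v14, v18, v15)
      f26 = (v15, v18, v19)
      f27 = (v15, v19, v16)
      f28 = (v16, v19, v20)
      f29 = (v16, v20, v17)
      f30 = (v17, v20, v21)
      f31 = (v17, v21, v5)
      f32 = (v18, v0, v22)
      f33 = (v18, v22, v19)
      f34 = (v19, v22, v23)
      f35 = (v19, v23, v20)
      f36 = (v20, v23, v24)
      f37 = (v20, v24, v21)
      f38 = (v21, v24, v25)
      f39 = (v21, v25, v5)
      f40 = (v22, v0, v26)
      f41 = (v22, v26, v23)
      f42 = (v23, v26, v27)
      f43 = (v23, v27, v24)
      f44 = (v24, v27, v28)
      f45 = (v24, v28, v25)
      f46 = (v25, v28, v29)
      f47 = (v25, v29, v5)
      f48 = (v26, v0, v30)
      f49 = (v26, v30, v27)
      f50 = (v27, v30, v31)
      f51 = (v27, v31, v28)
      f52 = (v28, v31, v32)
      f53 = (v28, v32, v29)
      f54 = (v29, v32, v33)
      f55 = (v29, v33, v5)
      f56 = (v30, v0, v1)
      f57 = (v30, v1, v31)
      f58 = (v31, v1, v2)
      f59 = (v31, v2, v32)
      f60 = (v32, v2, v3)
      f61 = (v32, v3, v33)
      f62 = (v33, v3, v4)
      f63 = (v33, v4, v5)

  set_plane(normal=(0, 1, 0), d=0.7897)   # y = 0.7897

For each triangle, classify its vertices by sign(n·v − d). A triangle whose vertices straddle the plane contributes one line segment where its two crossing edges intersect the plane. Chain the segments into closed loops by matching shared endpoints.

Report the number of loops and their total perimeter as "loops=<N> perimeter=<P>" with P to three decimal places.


Straddling triangles (20 of 64):
  (v2,v6,v7) [--+] → (0.7897, 0.7897, -1.48857)–(1.4514, 0.7897, -0.5779)  len=1.1257
  (v2,v7,v3) [-+-] → (1.4514, 0.7897, -0.5779)–(1.4514, 0.7897, -0.147875)  len=0.4300
  (v3,v7,v8) [-++] → (1.4514, 0.7897, -0.147875)–(1.4514, 0.7897, 0.5779)  len=0.7258
  (v3,v8,v4) [-+-] → (1.4514, 0.7897, 0.5779)–(1.19867, 0.7897, 0.925774)  len=0.4300
  (v4,v8,v9) [-+-] → (1.19867, 0.7897, 0.925774)–(0.7897, 0.7897, 1.48857)  len=0.6957
  (v6,v0,v10) [--+] → (0, 0.7897, -1.61345)–(0.747029, 0.7897, -1.5129)  len=0.7538
  (v6,v10,v7) [-++] → (0.747029, 0.7897, -1.5129)–(0.7897, 0.7897, -1.48857)  len=0.0491
  (v8,v12,v9) [++-] → (0.767498, 0.7897, 1.50123)–(0.7897, 0.7897, 1.48857)  len=0.0256
  (v9,v12,v13) [-++] → (0.767498, 0.7897, 1.50123)–(0.747029, 0.7897, 1.5129)  len=0.0236
  (v9,v13,v5) [-+-] → (0.747029, 0.7897, 1.5129)–(0, 0.7897, 1.61345)  len=0.7538
  (v10,v0,v14) [+--] → (0, 0.7897, -1.61345)–(-0.747029, 0.7897, -1.5129)  len=0.7538
  (v10,v14,v11) [+-+] → (-0.747029, 0.7897, -1.5129)–(-0.767498, 0.7897, -1.50123)  len=0.0236
  (v11,v14,v15) [+-+] → (-0.767498, 0.7897, -1.50123)–(-0.7897, 0.7897, -1.48857)  len=0.0256
  (v13,v16,v17) [++-] → (-0.7897, 0.7897, 1.48857)–(-0.747029, 0.7897, 1.5129)  len=0.0491
  (v13,v17,v5) [+--] → (-0.747029, 0.7897, 1.5129)–(0, 0.7897, 1.61345)  len=0.7538
  (v14,v18,v15) [--+] → (-1.19867, 0.7897, -0.925774)–(-0.7897, 0.7897, -1.48857)  len=0.6957
  (v15,v18,v19) [+--] → (-1.19867, 0.7897, -0.925774)–(-1.4514, 0.7897, -0.5779)  len=0.4300
  (v15,v19,v16) [+-+] → (-1.4514, 0.7897, -0.5779)–(-1.4514, 0.7897, 0.147875)  len=0.7258
  (v16,v19,v20) [+--] → (-1.4514, 0.7897, 0.147875)–(-1.4514, 0.7897, 0.5779)  len=0.4300
  (v16,v20,v17) [+--] → (-1.4514, 0.7897, 0.5779)–(-0.7897, 0.7897, 1.48857)  len=1.1257

Chained into 1 loop(s):
  loop 1: 20 segments, perimeter = 10.0259
Total perimeter = 10.026

loops=1 perimeter=10.026


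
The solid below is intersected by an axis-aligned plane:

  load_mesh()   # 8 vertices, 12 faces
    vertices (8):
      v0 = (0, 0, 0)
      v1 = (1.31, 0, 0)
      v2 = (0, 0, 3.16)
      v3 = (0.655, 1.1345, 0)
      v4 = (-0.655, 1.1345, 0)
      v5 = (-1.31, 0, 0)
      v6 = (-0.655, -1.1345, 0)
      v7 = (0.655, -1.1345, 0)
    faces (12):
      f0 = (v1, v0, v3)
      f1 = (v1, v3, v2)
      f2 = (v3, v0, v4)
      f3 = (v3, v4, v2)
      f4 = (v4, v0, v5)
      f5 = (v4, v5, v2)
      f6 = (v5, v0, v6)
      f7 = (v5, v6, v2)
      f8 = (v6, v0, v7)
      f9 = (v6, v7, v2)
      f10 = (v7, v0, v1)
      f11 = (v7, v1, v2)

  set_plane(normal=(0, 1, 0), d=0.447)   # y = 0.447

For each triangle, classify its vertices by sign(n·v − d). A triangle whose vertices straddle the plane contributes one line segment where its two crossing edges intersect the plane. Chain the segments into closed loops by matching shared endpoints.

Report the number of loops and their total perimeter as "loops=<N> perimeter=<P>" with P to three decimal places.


loops=1 perimeter=6.766

Straddling triangles (6 of 12):
  (v1,v0,v3) [--+] → (0.258074, 0.447, 0)–(1.05193, 0.447, 0)  len=0.7939
  (v1,v3,v2) [-+-] → (1.05193, 0.447, 0)–(0.258074, 0.447, 1.91494)  len=2.0730
  (v3,v0,v4) [+-+] → (0.258074, 0.447, 0)–(-0.258074, 0.447, 0)  len=0.5161
  (v3,v4,v2) [++-] → (-0.258074, 0.447, 1.91494)–(0.258074, 0.447, 1.91494)  len=0.5161
  (v4,v0,v5) [+--] → (-0.258074, 0.447, 0)–(-1.05193, 0.447, 0)  len=0.7939
  (v4,v5,v2) [+--] → (-1.05193, 0.447, 0)–(-0.258074, 0.447, 1.91494)  len=2.0730

Chained into 1 loop(s):
  loop 1: 6 segments, perimeter = 6.7659
Total perimeter = 6.766


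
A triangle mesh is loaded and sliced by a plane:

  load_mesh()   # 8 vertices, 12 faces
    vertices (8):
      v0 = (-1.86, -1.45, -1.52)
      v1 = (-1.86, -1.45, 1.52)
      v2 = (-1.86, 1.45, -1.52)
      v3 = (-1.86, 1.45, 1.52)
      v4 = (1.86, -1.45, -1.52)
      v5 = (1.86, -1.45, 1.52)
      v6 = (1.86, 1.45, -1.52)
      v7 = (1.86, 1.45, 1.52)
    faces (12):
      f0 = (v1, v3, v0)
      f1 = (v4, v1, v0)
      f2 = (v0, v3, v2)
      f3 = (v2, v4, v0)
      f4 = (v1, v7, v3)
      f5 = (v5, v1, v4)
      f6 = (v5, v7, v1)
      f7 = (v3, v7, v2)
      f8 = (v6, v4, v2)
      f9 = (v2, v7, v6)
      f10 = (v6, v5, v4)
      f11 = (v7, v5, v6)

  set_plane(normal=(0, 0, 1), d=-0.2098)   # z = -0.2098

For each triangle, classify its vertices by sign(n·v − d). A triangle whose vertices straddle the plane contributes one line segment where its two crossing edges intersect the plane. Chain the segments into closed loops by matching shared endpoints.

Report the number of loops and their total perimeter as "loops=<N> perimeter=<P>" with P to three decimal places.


loops=1 perimeter=13.240

Straddling triangles (8 of 12):
  (v1,v3,v0) [++-] → (-1.86, -0.200138, -0.2098)–(-1.86, -1.45, -0.2098)  len=1.2499
  (v4,v1,v0) [-+-] → (0.256729, -1.45, -0.2098)–(-1.86, -1.45, -0.2098)  len=2.1167
  (v0,v3,v2) [-+-] → (-1.86, -0.200138, -0.2098)–(-1.86, 1.45, -0.2098)  len=1.6501
  (v5,v1,v4) [++-] → (0.256729, -1.45, -0.2098)–(1.86, -1.45, -0.2098)  len=1.6033
  (v3,v7,v2) [++-] → (-0.256729, 1.45, -0.2098)–(-1.86, 1.45, -0.2098)  len=1.6033
  (v2,v7,v6) [-+-] → (-0.256729, 1.45, -0.2098)–(1.86, 1.45, -0.2098)  len=2.1167
  (v6,v5,v4) [-+-] → (1.86, 0.200138, -0.2098)–(1.86, -1.45, -0.2098)  len=1.6501
  (v7,v5,v6) [++-] → (1.86, 0.200138, -0.2098)–(1.86, 1.45, -0.2098)  len=1.2499

Chained into 1 loop(s):
  loop 1: 8 segments, perimeter = 13.2400
Total perimeter = 13.240


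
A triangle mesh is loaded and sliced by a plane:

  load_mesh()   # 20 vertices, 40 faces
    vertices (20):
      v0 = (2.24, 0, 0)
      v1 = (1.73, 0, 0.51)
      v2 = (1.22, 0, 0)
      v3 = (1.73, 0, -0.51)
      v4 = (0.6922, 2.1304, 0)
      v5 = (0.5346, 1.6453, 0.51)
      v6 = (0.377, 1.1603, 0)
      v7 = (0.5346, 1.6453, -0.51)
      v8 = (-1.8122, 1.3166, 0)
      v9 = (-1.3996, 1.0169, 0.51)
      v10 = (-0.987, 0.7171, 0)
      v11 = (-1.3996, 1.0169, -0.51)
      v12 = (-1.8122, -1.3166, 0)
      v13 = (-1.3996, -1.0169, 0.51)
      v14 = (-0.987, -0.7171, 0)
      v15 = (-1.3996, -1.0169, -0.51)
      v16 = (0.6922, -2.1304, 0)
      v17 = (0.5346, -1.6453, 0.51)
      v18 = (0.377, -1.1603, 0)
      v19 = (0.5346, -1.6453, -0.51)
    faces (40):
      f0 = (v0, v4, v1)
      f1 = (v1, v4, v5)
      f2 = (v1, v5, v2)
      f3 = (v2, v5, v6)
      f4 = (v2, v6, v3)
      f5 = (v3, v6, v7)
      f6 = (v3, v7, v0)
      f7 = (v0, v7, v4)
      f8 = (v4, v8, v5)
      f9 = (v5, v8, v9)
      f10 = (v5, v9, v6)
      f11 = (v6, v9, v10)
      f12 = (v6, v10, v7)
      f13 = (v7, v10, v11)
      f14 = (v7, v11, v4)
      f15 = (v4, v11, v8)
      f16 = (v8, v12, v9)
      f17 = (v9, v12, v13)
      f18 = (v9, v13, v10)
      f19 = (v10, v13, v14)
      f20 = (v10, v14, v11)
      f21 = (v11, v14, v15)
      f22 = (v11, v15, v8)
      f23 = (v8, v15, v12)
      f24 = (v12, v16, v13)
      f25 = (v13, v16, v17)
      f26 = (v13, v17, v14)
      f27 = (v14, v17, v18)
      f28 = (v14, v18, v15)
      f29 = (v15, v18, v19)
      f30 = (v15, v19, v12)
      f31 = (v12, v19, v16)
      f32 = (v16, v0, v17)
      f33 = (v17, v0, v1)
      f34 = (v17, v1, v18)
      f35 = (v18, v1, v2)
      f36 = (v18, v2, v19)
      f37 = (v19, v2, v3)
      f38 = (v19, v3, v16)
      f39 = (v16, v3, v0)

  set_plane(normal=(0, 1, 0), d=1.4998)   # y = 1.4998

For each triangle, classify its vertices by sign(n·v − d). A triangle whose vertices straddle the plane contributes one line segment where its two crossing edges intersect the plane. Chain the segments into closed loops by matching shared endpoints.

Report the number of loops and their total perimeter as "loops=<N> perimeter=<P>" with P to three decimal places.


Straddling triangles (14 of 40):
  (v0,v4,v1) [-+-] → (1.15035, 1.4998, 0)–(0.99939, 1.4998, 0.15096)  len=0.2135
  (v1,v4,v5) [-++] → (0.99939, 1.4998, 0.15096)–(0.640314, 1.4998, 0.51)  len=0.5078
  (v1,v5,v2) [-+-] → (0.640314, 1.4998, 0.51)–(0.595212, 1.4998, 0.464899)  len=0.0638
  (v2,v5,v6) [-+-] → (0.595212, 1.4998, 0.464899)–(0.48732, 1.4998, 0.357)  len=0.1526
  (v3,v6,v7) [--+] → (0.48732, 1.4998, -0.357)–(0.640314, 1.4998, -0.51)  len=0.2164
  (v3,v7,v0) [-+-] → (0.640314, 1.4998, -0.51)–(0.685415, 1.4998, -0.464899)  len=0.0638
  (v0,v7,v4) [-++] → (0.685415, 1.4998, -0.464899)–(1.15035, 1.4998, 0)  len=0.6575
  (v4,v8,v5) [+-+] → (-1.24842, 1.4998, 0)–(-0.504218, 1.4998, 0.284247)  len=0.7966
  (v5,v8,v9) [+--] → (-0.504218, 1.4998, 0.284247)–(0.0867545, 1.4998, 0.51)  len=0.6326
  (v5,v9,v6) [+--] → (0.0867545, 1.4998, 0.51)–(0.48732, 1.4998, 0.357)  len=0.4288
  (v6,v10,v7) [--+] → (0.296082, 1.4998, -0.430055)–(0.48732, 1.4998, -0.357)  len=0.2047
  (v7,v10,v11) [+--] → (0.296082, 1.4998, -0.430055)–(0.0867545, 1.4998, -0.51)  len=0.2241
  (v7,v11,v4) [+-+] → (0.0867545, 1.4998, -0.51)–(-0.492433, 1.4998, -0.288824)  len=0.6200
  (v4,v11,v8) [+--] → (-0.492433, 1.4998, -0.288824)–(-1.24842, 1.4998, 0)  len=0.8093

Chained into 1 loop(s):
  loop 1: 14 segments, perimeter = 5.5914
Total perimeter = 5.591

loops=1 perimeter=5.591


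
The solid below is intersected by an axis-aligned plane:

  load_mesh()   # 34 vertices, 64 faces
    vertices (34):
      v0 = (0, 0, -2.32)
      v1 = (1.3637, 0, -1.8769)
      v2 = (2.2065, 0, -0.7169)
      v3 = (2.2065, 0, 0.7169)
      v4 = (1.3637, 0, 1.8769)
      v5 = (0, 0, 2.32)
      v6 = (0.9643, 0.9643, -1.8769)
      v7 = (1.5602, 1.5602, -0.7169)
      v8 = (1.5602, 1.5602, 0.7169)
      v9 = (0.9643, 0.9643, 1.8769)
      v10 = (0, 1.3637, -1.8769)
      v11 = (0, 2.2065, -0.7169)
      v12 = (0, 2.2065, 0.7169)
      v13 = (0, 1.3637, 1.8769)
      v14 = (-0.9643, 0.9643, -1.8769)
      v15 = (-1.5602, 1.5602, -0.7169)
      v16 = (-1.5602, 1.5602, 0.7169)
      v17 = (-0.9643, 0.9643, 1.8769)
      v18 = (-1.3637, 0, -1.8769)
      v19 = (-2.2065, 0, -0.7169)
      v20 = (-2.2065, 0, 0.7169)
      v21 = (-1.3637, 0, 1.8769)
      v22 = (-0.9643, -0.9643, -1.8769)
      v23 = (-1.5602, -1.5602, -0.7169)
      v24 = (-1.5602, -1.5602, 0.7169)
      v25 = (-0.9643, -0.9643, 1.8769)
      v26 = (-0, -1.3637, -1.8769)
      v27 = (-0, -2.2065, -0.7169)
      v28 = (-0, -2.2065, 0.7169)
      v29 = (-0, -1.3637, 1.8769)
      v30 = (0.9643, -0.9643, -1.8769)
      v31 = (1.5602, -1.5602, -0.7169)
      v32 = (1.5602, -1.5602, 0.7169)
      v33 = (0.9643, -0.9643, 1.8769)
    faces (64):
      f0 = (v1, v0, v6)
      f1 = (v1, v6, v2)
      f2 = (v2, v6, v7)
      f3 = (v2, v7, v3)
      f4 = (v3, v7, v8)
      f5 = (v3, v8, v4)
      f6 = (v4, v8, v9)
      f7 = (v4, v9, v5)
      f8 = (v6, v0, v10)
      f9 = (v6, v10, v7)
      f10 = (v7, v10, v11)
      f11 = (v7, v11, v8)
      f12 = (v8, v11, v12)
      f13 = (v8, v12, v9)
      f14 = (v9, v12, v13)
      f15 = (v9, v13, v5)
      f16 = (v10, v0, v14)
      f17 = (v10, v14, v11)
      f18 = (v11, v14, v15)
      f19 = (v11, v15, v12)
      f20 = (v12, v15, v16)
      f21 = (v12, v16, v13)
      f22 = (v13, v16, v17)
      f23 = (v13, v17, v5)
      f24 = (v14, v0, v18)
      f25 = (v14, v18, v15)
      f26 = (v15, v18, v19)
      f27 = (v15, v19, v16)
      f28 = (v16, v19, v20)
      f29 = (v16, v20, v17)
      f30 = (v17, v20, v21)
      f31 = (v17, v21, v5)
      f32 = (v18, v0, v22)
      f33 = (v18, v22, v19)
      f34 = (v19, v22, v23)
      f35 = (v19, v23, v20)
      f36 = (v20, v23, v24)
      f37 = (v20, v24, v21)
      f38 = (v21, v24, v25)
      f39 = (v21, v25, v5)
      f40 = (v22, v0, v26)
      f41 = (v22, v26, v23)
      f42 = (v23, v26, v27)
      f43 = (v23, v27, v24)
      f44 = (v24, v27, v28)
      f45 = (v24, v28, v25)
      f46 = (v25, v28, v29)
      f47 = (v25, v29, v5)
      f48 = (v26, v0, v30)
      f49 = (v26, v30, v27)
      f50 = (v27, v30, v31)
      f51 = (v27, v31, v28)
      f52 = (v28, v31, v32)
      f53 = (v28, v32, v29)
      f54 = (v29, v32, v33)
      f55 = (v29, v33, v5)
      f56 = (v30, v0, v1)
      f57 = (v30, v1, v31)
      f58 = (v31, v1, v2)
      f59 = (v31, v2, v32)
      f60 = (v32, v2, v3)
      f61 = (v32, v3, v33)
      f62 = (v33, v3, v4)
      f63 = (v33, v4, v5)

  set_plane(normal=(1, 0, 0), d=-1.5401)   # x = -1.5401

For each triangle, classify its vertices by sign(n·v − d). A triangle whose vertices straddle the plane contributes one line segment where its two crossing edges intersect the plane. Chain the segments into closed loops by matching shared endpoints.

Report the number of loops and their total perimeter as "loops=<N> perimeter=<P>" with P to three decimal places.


Straddling triangles (18 of 64):
  (v11,v14,v15) [++-] → (-1.5401, 1.5401, -0.756027)–(-1.5401, 1.56853, -0.7169)  len=0.0484
  (v11,v15,v12) [+-+] → (-1.5401, 1.56853, -0.7169)–(-1.5401, 1.56853, -0.698428)  len=0.0185
  (v12,v15,v16) [+--] → (-1.5401, 1.56853, -0.698428)–(-1.5401, 1.56853, 0.7169)  len=1.4153
  (v12,v16,v13) [+-+] → (-1.5401, 1.56853, 0.7169)–(-1.5401, 1.55767, 0.731844)  len=0.0185
  (v13,v16,v17) [+-+] → (-1.5401, 1.55767, 0.731844)–(-1.5401, 1.5401, 0.756027)  len=0.0299
  (v14,v18,v15) [++-] → (-1.5401, 1.40061, -0.835556)–(-1.5401, 1.5401, -0.756027)  len=0.1606
  (v15,v18,v19) [-+-] → (-1.5401, 1.40061, -0.835556)–(-1.5401, 0, -1.63411)  len=1.6123
  (v16,v20,v17) [--+] → (-1.5401, 0.517316, 1.3392)–(-1.5401, 1.5401, 0.756027)  len=1.1774
  (v17,v20,v21) [+-+] → (-1.5401, 0.517316, 1.3392)–(-1.5401, 0, 1.63411)  len=0.5955
  (v18,v22,v19) [++-] → (-1.5401, -0.517316, -1.3392)–(-1.5401, 0, -1.63411)  len=0.5955
  (v19,v22,v23) [-+-] → (-1.5401, -0.517316, -1.3392)–(-1.5401, -1.5401, -0.756027)  len=1.1774
  (v20,v24,v21) [--+] → (-1.5401, -1.40061, 0.835556)–(-1.5401, 0, 1.63411)  len=1.6123
  (v21,v24,v25) [+-+] → (-1.5401, -1.40061, 0.835556)–(-1.5401, -1.5401, 0.756027)  len=0.1606
  (v22,v26,v23) [++-] → (-1.5401, -1.55767, -0.731844)–(-1.5401, -1.5401, -0.756027)  len=0.0299
  (v23,v26,v27) [-++] → (-1.5401, -1.55767, -0.731844)–(-1.5401, -1.56853, -0.7169)  len=0.0185
  (v23,v27,v24) [-+-] → (-1.5401, -1.56853, -0.7169)–(-1.5401, -1.56853, 0.698428)  len=1.4153
  (v24,v27,v28) [-++] → (-1.5401, -1.56853, 0.698428)–(-1.5401, -1.56853, 0.7169)  len=0.0185
  (v24,v28,v25) [-++] → (-1.5401, -1.56853, 0.7169)–(-1.5401, -1.5401, 0.756027)  len=0.0484

Chained into 1 loop(s):
  loop 1: 18 segments, perimeter = 10.1524
Total perimeter = 10.152

loops=1 perimeter=10.152
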